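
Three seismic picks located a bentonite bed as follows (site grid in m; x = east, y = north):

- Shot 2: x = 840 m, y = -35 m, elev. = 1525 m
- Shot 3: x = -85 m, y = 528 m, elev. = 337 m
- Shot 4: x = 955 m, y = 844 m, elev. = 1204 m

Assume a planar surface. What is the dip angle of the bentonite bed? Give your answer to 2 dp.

Let the plane be z = a·x + b·y + c.
Shot 3−Shot 2: −925a + 563b = −1188;  Shot 4−Shot 2: 115a + 879b = −321.
Solving gives a = 0.98372, b = −0.49389.
Gradient magnitude |∇z| = √(a² + b²) = √(0.96770 + 0.24393) = 1.10074.
True dip = arctan(1.10074) = 47.75°, dipping toward WNW (azimuth ≈ 297°).

47.75°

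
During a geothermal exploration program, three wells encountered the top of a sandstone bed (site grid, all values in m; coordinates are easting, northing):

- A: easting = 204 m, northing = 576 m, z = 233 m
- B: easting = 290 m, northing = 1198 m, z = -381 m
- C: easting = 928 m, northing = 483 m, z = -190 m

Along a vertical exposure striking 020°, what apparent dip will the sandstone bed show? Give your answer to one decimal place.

47.1°

Let the plane be z = a·easting + b·northing + c.
B−A: 86a + 622b = −614;  C−A: 724a − 93b = −423.
Solving gives a = −0.69865, b = −0.89054.
Unit vector along 020° is (sin 20°, cos 20°) = (0.3420, 0.9397).
Slope in that direction = a·(0.3420) + b·(0.9397) = −1.07579.
Apparent dip = arctan|1.07579| = 47.1° (true dip is 48.5°, so apparent ≤ true as expected).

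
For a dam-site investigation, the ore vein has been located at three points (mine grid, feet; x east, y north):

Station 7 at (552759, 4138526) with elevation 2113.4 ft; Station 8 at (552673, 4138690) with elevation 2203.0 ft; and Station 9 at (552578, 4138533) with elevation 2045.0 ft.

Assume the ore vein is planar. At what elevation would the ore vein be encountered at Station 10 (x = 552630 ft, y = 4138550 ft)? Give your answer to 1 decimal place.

Let the plane be z = a·x + b·y + c.
Station 8−Station 7: −86a + 164b = 89.6;  Station 9−Station 7: −181a + 7b = −68.4.
Solving gives a = 0.407289732, b = 0.759920226.
Then c = 2113.4 − a·552759 − b·4138526 = −3367969.28.
At (552630, 4138550): z = 225080.5 + 3144967.8 − 3367969.28 = 2079.1 ft.

2079.1 ft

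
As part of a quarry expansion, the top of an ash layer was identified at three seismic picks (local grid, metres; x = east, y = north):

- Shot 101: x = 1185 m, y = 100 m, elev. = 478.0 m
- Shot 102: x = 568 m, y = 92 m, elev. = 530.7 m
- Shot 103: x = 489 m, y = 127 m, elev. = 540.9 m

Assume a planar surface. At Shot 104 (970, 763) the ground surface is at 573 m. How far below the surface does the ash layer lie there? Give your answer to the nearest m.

Two edge vectors: Shot 101→Shot 102 = (-617, -8, 52.7), Shot 101→Shot 103 = (-696, 27, 62.9).
Normal n = (Shot 101→Shot 102) × (Shot 101→Shot 103) = (-1926.1, 2130.1, -22227).
So ∂z/∂x = −n_x/n_z = −0.08666 and ∂z/∂y = −n_y/n_z = 0.09583.
Intercept c from Shot 101: 478 + 102.69 − 9.58 = 571.10.
At (970, 763): z_contact = −84.1 + 73.1 + 571.10 = 560.2 m.
Depth below ground = 573 − 560.2 = 13 m.

13 m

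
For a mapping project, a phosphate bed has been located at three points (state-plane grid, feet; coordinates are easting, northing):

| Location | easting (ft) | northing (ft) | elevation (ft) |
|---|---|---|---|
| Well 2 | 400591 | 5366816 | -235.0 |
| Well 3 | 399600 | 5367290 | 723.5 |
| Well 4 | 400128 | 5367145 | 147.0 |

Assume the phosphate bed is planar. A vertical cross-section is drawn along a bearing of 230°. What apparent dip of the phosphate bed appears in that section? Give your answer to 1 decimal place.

Let the plane be z = a·easting + b·northing + c.
Well 3−Well 2: −991a + 474b = 958.5;  Well 4−Well 2: −463a + 329b = 382.
Solving gives a = −1.25992, b = −0.61198.
Unit vector along 230° is (sin 230°, cos 230°) = (-0.7660, -0.6428).
Slope in that direction = a·(-0.7660) + b·(-0.6428) = 1.35853.
Apparent dip = arctan|1.35853| = 53.6° (true dip is 54.5°, so apparent ≤ true as expected).

53.6°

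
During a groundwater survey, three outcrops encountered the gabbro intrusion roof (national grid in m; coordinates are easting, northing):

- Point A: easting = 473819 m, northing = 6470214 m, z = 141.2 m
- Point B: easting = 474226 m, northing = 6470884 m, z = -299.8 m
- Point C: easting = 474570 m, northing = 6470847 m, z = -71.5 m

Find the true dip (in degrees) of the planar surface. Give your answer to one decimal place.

Let the plane be z = a·easting + b·northing + c.
Point B−Point A: 407a + 670b = −441;  Point C−Point A: 751a + 633b = −212.7.
Solving gives a = 0.55651, b = −0.99627.
Gradient magnitude |∇z| = √(a² + b²) = √(0.30970 + 0.99255) = 1.14116.
True dip = arctan(1.14116) = 48.8°, dipping toward NNW (azimuth ≈ 331°).

48.8°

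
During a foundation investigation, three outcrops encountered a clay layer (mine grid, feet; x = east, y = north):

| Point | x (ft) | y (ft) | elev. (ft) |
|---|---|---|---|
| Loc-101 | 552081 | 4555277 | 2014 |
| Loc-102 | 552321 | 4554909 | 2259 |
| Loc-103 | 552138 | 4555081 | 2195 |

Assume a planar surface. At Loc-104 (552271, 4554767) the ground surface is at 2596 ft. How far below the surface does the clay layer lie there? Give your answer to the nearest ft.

Two edge vectors: Loc-101→Loc-102 = (240, -368, 245), Loc-101→Loc-103 = (57, -196, 181).
Normal n = (Loc-101→Loc-102) × (Loc-101→Loc-103) = (-18588, -29475, -26064).
So ∂z/∂x = −n_x/n_z = −0.71316759 and ∂z/∂y = −n_y/n_z = −1.13087017.
Intercept c from Loc-101: 2014 + 393726.27 + 5151426.86 = 5547167.13.
At (552271, 4554767): z_contact = −393861.8 − 5150850.1 + 5547167.13 = 2455.2 ft.
Depth below ground = 2596 − 2455.2 = 141 ft.

141 ft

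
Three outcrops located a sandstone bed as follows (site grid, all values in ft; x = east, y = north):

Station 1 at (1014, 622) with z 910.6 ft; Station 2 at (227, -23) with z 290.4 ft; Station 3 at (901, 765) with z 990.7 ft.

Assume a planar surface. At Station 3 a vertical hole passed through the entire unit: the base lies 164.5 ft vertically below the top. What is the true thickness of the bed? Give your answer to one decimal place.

131.9 ft

Two edge vectors: Station 1→Station 2 = (-787, -645, -620.2), Station 1→Station 3 = (-113, 143, 80.1).
Normal n = (Station 1→Station 2) × (Station 1→Station 3) = (37024.1, 133121.3, -185426).
So ∂z/∂x = −n_x/n_z = 0.19967 and ∂z/∂y = −n_y/n_z = 0.71792.
|∇z| = √(a²+b²) = 0.74517, so dip δ = arctan(0.74517) = 36.69°.
True thickness = vertical thickness × cos δ = 164.5 × cos 36.69° = 131.9 ft.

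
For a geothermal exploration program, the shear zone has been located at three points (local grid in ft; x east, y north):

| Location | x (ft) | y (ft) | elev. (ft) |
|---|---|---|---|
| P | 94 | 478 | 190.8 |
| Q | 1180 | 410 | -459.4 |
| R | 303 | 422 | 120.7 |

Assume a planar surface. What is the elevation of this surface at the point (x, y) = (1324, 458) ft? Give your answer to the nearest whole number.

-619 ft

Let the plane be z = a·x + b·y + c.
Q−P: 1086a − 68b = −650.2;  R−P: 209a − 56b = −70.1.
Solving gives a = −0.67901, b = −1.28236.
Then c = 190.8 − a·94 − b·478 = 867.60.
At (1324, 458): z = −899.0 − 587.3 + 867.60 = -618.7 ft.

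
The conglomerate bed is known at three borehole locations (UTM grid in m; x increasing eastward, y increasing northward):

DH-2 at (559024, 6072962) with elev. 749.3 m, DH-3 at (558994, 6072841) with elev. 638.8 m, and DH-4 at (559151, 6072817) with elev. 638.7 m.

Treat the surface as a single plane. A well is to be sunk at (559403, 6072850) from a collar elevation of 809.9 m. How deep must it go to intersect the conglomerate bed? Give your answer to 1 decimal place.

Let the plane be z = a·x + b·y + c.
DH-3−DH-2: −30a − 121b = −110.5;  DH-4−DH-2: 127a − 145b = −110.6.
Solving gives a = 0.133889537, b = 0.880027388.
Then c = 749.3 − a·559024 − b·6072962 = −5418471.05.
At (559403, 6072850): z_contact = 74898.21 + 5344274.32 − 5418471.05 = 701.48 m.
Depth below ground = 809.9 − 701.48 = 108.4 m.

108.4 m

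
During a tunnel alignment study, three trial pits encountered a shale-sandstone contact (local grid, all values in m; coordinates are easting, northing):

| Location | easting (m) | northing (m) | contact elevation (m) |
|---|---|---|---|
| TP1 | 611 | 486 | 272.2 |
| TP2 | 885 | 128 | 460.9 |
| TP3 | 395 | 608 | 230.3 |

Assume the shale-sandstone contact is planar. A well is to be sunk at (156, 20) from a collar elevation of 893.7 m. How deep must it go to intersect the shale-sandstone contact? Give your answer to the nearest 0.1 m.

Let the plane be z = a·easting + b·northing + c.
TP2−TP1: 274a − 358b = 188.7;  TP3−TP1: −216a + 122b = −41.9.
Solving gives a = −0.18272, b = −0.66694.
Then c = 272.2 − a·611 − b·486 = 707.97.
At (156, 20): z_contact = −28.50 − 13.34 + 707.97 = 666.13 m.
Depth below ground = 893.7 − 666.13 = 227.6 m.

227.6 m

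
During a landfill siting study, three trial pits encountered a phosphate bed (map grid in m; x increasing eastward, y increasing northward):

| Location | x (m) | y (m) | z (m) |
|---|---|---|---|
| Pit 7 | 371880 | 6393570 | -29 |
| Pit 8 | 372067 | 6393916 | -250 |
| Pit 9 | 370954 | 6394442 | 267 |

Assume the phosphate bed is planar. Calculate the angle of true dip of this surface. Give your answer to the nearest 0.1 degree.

Let the plane be z = a·x + b·y + c.
Pit 8−Pit 7: 187a + 346b = −221;  Pit 9−Pit 7: −926a + 872b = 296.
Solving gives a = −0.61045, b = −0.30880.
Gradient magnitude |∇z| = √(a² + b²) = √(0.37265 + 0.09536) = 0.68411.
True dip = arctan(0.68411) = 34.4°, dipping toward ENE (azimuth ≈ 063°).

34.4°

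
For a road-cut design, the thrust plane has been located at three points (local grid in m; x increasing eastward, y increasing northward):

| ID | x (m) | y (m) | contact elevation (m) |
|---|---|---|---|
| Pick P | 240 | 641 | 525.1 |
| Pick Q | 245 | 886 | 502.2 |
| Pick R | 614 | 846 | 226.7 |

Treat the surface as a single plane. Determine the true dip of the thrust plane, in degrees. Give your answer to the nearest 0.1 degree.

Let the plane be z = a·x + b·y + c.
Pick Q−Pick P: 5a + 245b = −22.9;  Pick R−Pick P: 374a + 205b = −298.4.
Solving gives a = −0.75507, b = −0.07806.
Gradient magnitude |∇z| = √(a² + b²) = √(0.57014 + 0.00609) = 0.75910.
True dip = arctan(0.75910) = 37.2°, dipping toward E (azimuth ≈ 084°).

37.2°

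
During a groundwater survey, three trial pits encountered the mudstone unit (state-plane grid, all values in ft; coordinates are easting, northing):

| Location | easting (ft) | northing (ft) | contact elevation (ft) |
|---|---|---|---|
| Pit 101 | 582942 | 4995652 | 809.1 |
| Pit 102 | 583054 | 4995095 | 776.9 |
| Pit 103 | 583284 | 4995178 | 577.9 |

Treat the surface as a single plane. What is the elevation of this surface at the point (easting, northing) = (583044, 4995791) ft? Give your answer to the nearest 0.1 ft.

709.8 ft

Let the plane be z = a·easting + b·northing + c.
Pit 102−Pit 101: 112a − 557b = −32.2;  Pit 103−Pit 101: 342a − 474b = −231.2.
Solving gives a = −0.826132774, b = −0.108306770.
Then c = 809.1 − a·582942 − b·4995652 = 1023459.52.
At (583044, 4995791): z = −481671.8 − 541078.0 + 1023459.52 = 709.8 ft.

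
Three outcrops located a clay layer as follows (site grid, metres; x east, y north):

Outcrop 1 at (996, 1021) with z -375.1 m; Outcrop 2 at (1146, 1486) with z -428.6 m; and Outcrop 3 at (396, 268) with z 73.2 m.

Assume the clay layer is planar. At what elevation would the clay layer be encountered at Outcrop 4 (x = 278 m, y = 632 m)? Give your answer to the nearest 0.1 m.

Let the plane be z = a·x + b·y + c.
Outcrop 2−Outcrop 1: 150a + 465b = −53.5;  Outcrop 3−Outcrop 1: −600a − 753b = 448.3.
Solving gives a = −1.012791, b = 0.211653.
Then c = -375.1 − a·996 − b·1021 = 417.54.
At (278, 632): z = −281.6 + 133.8 + 417.54 = 269.8 m.

269.8 m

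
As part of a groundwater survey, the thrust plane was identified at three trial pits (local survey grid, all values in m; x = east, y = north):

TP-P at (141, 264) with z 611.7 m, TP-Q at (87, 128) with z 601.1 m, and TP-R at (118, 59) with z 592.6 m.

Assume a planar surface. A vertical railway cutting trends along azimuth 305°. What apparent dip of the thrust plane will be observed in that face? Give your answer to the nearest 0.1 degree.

Two edge vectors: TP-P→TP-Q = (-54, -136, -10.6), TP-P→TP-R = (-23, -205, -19.1).
Normal n = (TP-P→TP-Q) × (TP-P→TP-R) = (424.6, -787.6, 7942).
So ∂z/∂x = −n_x/n_z = −0.05346 and ∂z/∂y = −n_y/n_z = 0.09917.
Unit vector along 305° is (sin 305°, cos 305°) = (-0.8192, 0.5736).
Slope in that direction = a·(-0.8192) + b·(0.5736) = 0.10067.
Apparent dip = arctan|0.10067| = 5.7° (true dip is 6.4°, so apparent ≤ true as expected).

5.7°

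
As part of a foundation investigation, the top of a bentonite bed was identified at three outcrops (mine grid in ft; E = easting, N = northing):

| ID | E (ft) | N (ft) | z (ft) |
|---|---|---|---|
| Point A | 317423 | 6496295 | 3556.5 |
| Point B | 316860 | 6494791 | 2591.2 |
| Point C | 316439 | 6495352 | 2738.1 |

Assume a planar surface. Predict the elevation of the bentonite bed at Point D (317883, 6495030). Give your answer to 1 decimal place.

3060.0 ft

Let the plane be z = a·E + b·N + c.
Point B−Point A: −563a − 1504b = −965.3;  Point C−Point A: −984a − 943b = −818.4.
Solving gives a = 0.337815152, b = 0.515365738.
Then c = 3556.5 − a·317423 − b·6496295 = −3451641.66.
At (317883, 6495030): z = 107385.7 + 3347315.9 − 3451641.66 = 3060.0 ft.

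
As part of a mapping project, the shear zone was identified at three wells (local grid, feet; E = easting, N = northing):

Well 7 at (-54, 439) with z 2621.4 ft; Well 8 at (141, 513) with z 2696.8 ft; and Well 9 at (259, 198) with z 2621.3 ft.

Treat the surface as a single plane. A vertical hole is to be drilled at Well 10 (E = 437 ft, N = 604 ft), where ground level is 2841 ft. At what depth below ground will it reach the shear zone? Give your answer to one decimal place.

36.9 ft

Let the plane be z = a·E + b·N + c.
Well 8−Well 7: 195a + 74b = 75.4;  Well 9−Well 7: 313a − 241b = −0.1.
Solving gives a = 0.25891, b = 0.33667.
Then c = 2621.4 − a·-54 − b·439 = 2487.58.
At (437, 604): z_contact = 113.14 + 203.35 + 2487.58 = 2804.07 ft.
Depth below ground = 2841 − 2804.07 = 36.9 ft.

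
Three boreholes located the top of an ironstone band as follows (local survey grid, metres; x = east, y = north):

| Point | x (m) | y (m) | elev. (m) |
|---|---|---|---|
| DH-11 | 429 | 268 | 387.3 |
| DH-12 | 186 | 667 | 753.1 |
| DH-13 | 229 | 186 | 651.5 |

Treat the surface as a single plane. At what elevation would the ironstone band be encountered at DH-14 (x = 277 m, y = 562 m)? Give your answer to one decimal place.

620.1 m

Two edge vectors: DH-11→DH-12 = (-243, 399, 365.8), DH-11→DH-13 = (-200, -82, 264.2).
Normal n = (DH-11→DH-12) × (DH-11→DH-13) = (135411.4, -8959.4, 99726).
So ∂z/∂x = −n_x/n_z = −1.35783 and ∂z/∂y = −n_y/n_z = 0.08984.
Intercept c from DH-11: 387.3 + 582.51 − 24.08 = 945.73.
At (277, 562): z = −376.1 + 50.5 + 945.73 = 620.1 m.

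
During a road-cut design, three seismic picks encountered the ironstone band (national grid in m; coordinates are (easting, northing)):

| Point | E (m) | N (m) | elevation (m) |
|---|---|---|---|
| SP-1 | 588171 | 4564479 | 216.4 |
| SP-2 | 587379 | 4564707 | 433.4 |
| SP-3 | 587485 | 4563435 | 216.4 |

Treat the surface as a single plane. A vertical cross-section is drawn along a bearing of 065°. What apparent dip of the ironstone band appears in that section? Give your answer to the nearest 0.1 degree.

Two edge vectors: SP-1→SP-2 = (-792, 228, 217), SP-1→SP-3 = (-686, -1044, 0).
Normal n = (SP-1→SP-2) × (SP-1→SP-3) = (226548, -148862, 983256).
So ∂z/∂E = −n_x/n_z = −0.23041 and ∂z/∂N = −n_y/n_z = 0.15140.
Unit vector along 065° is (sin 65°, cos 65°) = (0.9063, 0.4226).
Slope in that direction = a·(0.9063) + b·(0.4226) = −0.14484.
Apparent dip = arctan|0.14484| = 8.2° (true dip is 15.4°, so apparent ≤ true as expected).

8.2°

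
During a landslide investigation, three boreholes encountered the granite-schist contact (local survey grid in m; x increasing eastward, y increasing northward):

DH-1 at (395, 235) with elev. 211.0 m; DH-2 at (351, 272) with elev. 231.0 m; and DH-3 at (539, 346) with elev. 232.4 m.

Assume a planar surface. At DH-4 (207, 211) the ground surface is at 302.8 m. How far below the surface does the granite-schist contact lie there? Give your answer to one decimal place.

Let the plane be z = a·x + b·y + c.
DH-2−DH-1: −44a + 37b = 20;  DH-3−DH-1: 144a + 111b = 21.4.
Solving gives a = −0.13986, b = 0.37423.
Then c = 211 − a·395 − b·235 = 178.30.
At (207, 211): z_contact = −28.95 + 78.96 + 178.30 = 228.31 m.
Depth below ground = 302.8 − 228.31 = 74.5 m.

74.5 m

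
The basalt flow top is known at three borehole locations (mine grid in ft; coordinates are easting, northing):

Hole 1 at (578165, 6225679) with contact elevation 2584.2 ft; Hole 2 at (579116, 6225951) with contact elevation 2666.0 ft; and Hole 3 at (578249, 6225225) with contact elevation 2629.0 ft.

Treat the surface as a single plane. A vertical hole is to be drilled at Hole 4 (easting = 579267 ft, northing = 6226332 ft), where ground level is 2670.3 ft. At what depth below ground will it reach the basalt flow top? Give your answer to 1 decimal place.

Let the plane be z = a·easting + b·northing + c.
Hole 2−Hole 1: 951a + 272b = 81.8;  Hole 3−Hole 1: 84a − 454b = 44.8.
Solving gives a = 0.108496663, b = −0.078604142.
Then c = 2584.2 − a·578165 − b·6225679 = 429219.38.
At (579267, 6226332): z_contact = 62848.54 − 489415.48 + 429219.38 = 2652.43 ft.
Depth below ground = 2670.3 − 2652.43 = 17.9 ft.

17.9 ft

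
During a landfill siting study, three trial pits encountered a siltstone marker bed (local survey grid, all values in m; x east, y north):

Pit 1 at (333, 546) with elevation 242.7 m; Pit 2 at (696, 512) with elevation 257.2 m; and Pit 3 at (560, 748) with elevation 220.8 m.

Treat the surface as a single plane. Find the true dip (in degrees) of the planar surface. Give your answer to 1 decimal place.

Two edge vectors: Pit 1→Pit 2 = (363, -34, 14.5), Pit 1→Pit 3 = (227, 202, -21.9).
Normal n = (Pit 1→Pit 2) × (Pit 1→Pit 3) = (-2184.4, 11241.2, 81044).
So ∂z/∂x = −n_x/n_z = 0.02695 and ∂z/∂y = −n_y/n_z = −0.13870.
Gradient magnitude |∇z| = √(a² + b²) = √(0.00073 + 0.01924) = 0.14130.
True dip = arctan(0.14130) = 8.0°, dipping toward N (azimuth ≈ 349°).

8.0°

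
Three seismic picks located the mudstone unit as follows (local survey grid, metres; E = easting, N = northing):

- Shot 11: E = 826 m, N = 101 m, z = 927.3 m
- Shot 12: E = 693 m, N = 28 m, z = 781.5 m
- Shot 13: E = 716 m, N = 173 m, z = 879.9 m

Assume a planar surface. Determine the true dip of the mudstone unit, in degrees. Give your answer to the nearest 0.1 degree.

44.0°

Two edge vectors: Shot 11→Shot 12 = (-133, -73, -145.8), Shot 11→Shot 13 = (-110, 72, -47.4).
Normal n = (Shot 11→Shot 12) × (Shot 11→Shot 13) = (13957.8, 9733.8, -17606).
So ∂z/∂E = −n_x/n_z = 0.79279 and ∂z/∂N = −n_y/n_z = 0.55287.
Gradient magnitude |∇z| = √(a² + b²) = √(0.62851 + 0.30566) = 0.96653.
True dip = arctan(0.96653) = 44.0°, dipping toward SW (azimuth ≈ 235°).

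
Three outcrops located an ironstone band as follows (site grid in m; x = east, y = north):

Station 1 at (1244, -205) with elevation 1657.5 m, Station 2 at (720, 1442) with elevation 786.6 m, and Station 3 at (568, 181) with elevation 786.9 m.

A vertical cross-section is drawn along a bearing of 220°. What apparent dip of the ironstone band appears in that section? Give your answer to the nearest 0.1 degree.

Two edge vectors: Station 1→Station 2 = (-524, 1647, -870.9), Station 1→Station 3 = (-676, 386, -870.6).
Normal n = (Station 1→Station 2) × (Station 1→Station 3) = (-1097710.8, 132534, 911108).
So ∂z/∂x = −n_x/n_z = 1.20481 and ∂z/∂y = −n_y/n_z = −0.14546.
Unit vector along 220° is (sin 220°, cos 220°) = (-0.6428, -0.7660).
Slope in that direction = a·(-0.6428) + b·(-0.7660) = −0.66300.
Apparent dip = arctan|0.66300| = 33.5° (true dip is 50.5°, so apparent ≤ true as expected).

33.5°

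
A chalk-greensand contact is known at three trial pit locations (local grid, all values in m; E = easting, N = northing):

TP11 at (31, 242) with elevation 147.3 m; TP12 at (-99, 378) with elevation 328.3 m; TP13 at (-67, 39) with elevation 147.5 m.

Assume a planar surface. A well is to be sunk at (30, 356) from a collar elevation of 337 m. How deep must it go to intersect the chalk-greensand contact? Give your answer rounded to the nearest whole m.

138 m

Two edge vectors: TP11→TP12 = (-130, 136, 181), TP11→TP13 = (-98, -203, 0.2).
Normal n = (TP11→TP12) × (TP11→TP13) = (36770.2, -17712, 39718).
So ∂z/∂E = −n_x/n_z = −0.92578 and ∂z/∂N = −n_y/n_z = 0.44594.
Intercept c from TP11: 147.3 + 28.70 − 107.92 = 68.08.
At (30, 356): z_contact = −27.8 + 158.8 + 68.08 = 199.1 m.
Depth below ground = 337 − 199.1 = 138 m.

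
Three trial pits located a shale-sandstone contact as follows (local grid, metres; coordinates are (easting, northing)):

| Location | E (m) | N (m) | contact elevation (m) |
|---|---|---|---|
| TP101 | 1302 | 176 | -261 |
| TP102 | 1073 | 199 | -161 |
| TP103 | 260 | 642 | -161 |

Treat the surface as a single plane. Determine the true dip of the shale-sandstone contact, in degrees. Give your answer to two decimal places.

Two edge vectors: TP101→TP102 = (-229, 23, 100), TP101→TP103 = (-1042, 466, 100).
Normal n = (TP101→TP102) × (TP101→TP103) = (-44300, -81300, -82748).
So ∂z/∂E = −n_x/n_z = −0.53536 and ∂z/∂N = −n_y/n_z = −0.98250.
Gradient magnitude |∇z| = √(a² + b²) = √(0.28661 + 0.96531) = 1.11889.
True dip = arctan(1.11889) = 48.21°, dipping toward NNE (azimuth ≈ 029°).

48.21°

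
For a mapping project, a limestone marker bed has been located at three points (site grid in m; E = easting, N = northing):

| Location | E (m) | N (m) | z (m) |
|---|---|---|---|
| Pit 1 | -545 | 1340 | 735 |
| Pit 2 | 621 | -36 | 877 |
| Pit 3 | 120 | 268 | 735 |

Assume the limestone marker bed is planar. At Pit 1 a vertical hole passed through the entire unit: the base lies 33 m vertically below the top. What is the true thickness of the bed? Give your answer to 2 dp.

29.10 m

Two edge vectors: Pit 1→Pit 2 = (1166, -1376, 142), Pit 1→Pit 3 = (665, -1072, 0).
Normal n = (Pit 1→Pit 2) × (Pit 1→Pit 3) = (152224, 94430, -334912).
So ∂z/∂E = −n_x/n_z = 0.45452 and ∂z/∂N = −n_y/n_z = 0.28195.
|∇z| = √(a²+b²) = 0.53487, so dip δ = arctan(0.53487) = 28.14°.
True thickness = vertical thickness × cos δ = 33 × cos 28.14° = 29.10 m.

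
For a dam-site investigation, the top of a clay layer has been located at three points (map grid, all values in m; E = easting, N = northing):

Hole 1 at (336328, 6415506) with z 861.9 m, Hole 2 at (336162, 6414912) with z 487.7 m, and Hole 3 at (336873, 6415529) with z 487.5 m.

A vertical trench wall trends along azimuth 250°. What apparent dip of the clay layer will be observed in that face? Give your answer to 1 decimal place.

21.5°

Let the plane be z = a·E + b·N + c.
Hole 2−Hole 1: −166a − 594b = −374.2;  Hole 3−Hole 1: 545a + 23b = −374.4.
Solving gives a = −0.72207, b = 0.83176.
Unit vector along 250° is (sin 250°, cos 250°) = (-0.9397, -0.3420).
Slope in that direction = a·(-0.9397) + b·(-0.3420) = 0.39405.
Apparent dip = arctan|0.39405| = 21.5° (true dip is 47.8°, so apparent ≤ true as expected).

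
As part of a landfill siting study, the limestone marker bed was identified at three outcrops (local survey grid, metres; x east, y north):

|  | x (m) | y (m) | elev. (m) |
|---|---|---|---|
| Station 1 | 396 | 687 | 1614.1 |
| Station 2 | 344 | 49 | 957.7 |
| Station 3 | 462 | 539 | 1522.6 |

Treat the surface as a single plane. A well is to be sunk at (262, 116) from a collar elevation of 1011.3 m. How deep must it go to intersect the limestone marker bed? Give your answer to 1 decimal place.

Let the plane be z = a·x + b·y + c.
Station 2−Station 1: −52a − 638b = −656.4;  Station 3−Station 1: 66a − 148b = −91.5.
Solving gives a = 0.77846, b = 0.96539.
Then c = 1614.1 − a·396 − b·687 = 642.61.
At (262, 116): z_contact = 203.96 + 111.99 + 642.61 = 958.55 m.
Depth below ground = 1011.3 − 958.55 = 52.8 m.

52.8 m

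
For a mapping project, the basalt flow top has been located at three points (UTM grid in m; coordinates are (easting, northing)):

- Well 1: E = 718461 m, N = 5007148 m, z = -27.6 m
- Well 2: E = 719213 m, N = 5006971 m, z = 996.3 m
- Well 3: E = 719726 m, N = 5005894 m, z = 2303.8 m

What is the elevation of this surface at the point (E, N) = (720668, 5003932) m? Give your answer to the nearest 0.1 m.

Two edge vectors: Well 1→Well 2 = (752, -177, 1023.9), Well 1→Well 3 = (1265, -1254, 2331.4).
Normal n = (Well 1→Well 2) × (Well 1→Well 3) = (871312.8, -457979.3, -719103).
So ∂z/∂E = −n_x/n_z = 1.211666201 and ∂z/∂N = −n_y/n_z = −0.636875802.
Intercept c from Well 1: -27.6 − 870534.91 + 3188931.40 = 2318368.89.
At (720668, 5003932): z = 873209.1 − 3186883.2 + 2318368.89 = 4694.7 m.

4694.7 m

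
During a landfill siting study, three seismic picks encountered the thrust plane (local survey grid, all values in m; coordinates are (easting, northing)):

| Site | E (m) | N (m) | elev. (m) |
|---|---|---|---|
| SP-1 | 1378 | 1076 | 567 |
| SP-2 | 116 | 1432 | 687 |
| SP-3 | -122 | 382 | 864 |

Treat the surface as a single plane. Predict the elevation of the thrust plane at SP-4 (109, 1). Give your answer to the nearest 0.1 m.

885.7 m

Let the plane be z = a·E + b·N + c.
SP-2−SP-1: −1262a + 356b = 120;  SP-3−SP-1: −1500a − 694b = 297.
Solving gives a = −0.134067, b = −0.138183.
Then c = 567 − a·1378 − b·1076 = 900.43.
At (109, 1): z = −14.6 − 0.1 + 900.43 = 885.7 m.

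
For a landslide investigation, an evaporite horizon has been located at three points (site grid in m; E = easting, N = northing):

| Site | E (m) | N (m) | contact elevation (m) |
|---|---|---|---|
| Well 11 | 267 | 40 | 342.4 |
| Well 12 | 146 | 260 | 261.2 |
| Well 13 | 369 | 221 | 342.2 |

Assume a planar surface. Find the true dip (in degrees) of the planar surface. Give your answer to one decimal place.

20.8°

Two edge vectors: Well 11→Well 12 = (-121, 220, -81.2), Well 11→Well 13 = (102, 181, -0.2).
Normal n = (Well 11→Well 12) × (Well 11→Well 13) = (14653.2, -8306.6, -44341).
So ∂z/∂E = −n_x/n_z = 0.33047 and ∂z/∂N = −n_y/n_z = −0.18733.
Gradient magnitude |∇z| = √(a² + b²) = √(0.10921 + 0.03509) = 0.37987.
True dip = arctan(0.37987) = 20.8°, dipping toward WNW (azimuth ≈ 300°).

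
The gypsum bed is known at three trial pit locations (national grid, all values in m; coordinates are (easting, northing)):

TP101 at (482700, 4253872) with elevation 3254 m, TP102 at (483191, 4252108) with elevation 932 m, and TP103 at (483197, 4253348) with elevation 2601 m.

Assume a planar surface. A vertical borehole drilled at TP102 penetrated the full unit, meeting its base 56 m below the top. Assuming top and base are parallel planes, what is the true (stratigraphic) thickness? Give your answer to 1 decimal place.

33.3 m

Let the plane be z = a·E + b·N + c.
TP102−TP101: 491a − 1764b = −2322;  TP103−TP101: 497a − 524b = −653.
Solving gives a = 0.10467, b = 1.34546.
|∇z| = √(a²+b²) = 1.34953, so dip δ = arctan(1.34953) = 53.46°.
True thickness = vertical thickness × cos δ = 56 × cos 53.46° = 33.3 m.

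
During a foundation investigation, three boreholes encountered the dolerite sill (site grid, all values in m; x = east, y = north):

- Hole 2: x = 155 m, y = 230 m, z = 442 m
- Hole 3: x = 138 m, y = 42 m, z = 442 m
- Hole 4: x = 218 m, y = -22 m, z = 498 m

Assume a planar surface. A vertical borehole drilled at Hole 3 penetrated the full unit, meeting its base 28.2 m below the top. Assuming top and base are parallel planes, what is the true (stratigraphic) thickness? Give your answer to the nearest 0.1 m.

23.6 m

Two edge vectors: Hole 2→Hole 3 = (-17, -188, 0), Hole 2→Hole 4 = (63, -252, 56).
Normal n = (Hole 2→Hole 3) × (Hole 2→Hole 4) = (-10528, 952, 16128).
So ∂z/∂x = −n_x/n_z = 0.65278 and ∂z/∂y = −n_y/n_z = −0.05903.
|∇z| = √(a²+b²) = 0.65544, so dip δ = arctan(0.65544) = 33.24°.
True thickness = vertical thickness × cos δ = 28.2 × cos 33.24° = 23.6 m.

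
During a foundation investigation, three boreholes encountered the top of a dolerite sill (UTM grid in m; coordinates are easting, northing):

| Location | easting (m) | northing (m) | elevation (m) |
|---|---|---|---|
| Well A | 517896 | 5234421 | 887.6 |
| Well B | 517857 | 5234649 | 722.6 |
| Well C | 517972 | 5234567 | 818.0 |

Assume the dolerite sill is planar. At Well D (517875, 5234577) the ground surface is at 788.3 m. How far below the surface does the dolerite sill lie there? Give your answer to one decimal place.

11.6 m

Let the plane be z = a·easting + b·northing + c.
Well B−Well A: −39a + 228b = −165;  Well C−Well A: 76a + 146b = −69.6.
Solving gives a = 0.357101903, b = −0.662600990.
Then c = 887.6 − a·517896 − b·5234421 = 3284278.49.
At (517875, 5234577): z_contact = 184934.15 − 3468435.90 + 3284278.49 = 776.74 m.
Depth below ground = 788.3 − 776.74 = 11.6 m.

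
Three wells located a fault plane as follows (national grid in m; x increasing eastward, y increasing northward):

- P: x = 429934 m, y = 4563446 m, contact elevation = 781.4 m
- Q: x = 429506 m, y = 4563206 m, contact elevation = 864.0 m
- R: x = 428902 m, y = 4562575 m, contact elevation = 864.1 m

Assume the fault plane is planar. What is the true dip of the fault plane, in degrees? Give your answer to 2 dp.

29.96°

Let the plane be z = a·x + b·y + c.
Q−P: −428a − 240b = 82.6;  R−P: −1032a − 871b = 82.7.
Solving gives a = −0.41641, b = 0.39844.
Gradient magnitude |∇z| = √(a² + b²) = √(0.17340 + 0.15875) = 0.57633.
True dip = arctan(0.57633) = 29.96°, dipping toward SE (azimuth ≈ 134°).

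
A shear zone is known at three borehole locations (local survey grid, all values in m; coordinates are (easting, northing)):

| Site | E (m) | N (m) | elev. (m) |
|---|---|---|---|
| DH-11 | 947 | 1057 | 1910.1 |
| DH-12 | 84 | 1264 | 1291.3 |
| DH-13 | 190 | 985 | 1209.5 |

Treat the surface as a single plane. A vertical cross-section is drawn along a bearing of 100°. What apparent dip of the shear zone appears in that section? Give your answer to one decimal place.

36.7°

Let the plane be z = a·E + b·N + c.
DH-12−DH-11: −863a + 207b = −618.8;  DH-13−DH-11: −757a − 72b = −700.6.
Solving gives a = 0.86630, b = 0.62232.
Unit vector along 100° is (sin 100°, cos 100°) = (0.9848, -0.1736).
Slope in that direction = a·(0.9848) + b·(-0.1736) = 0.74508.
Apparent dip = arctan|0.74508| = 36.7° (true dip is 46.8°, so apparent ≤ true as expected).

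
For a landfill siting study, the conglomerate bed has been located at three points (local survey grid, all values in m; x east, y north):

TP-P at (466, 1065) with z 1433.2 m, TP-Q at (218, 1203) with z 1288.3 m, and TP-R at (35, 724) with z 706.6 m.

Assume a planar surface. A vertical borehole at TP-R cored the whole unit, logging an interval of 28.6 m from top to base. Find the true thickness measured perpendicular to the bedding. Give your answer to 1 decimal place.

17.3 m

Let the plane be z = a·x + b·y + c.
TP-Q−TP-P: −248a + 138b = −144.9;  TP-R−TP-P: −431a − 341b = −726.6.
Solving gives a = 1.03912, b = 0.81741.
|∇z| = √(a²+b²) = 1.32210, so dip δ = arctan(1.32210) = 52.90°.
True thickness = vertical thickness × cos δ = 28.6 × cos 52.90° = 17.3 m.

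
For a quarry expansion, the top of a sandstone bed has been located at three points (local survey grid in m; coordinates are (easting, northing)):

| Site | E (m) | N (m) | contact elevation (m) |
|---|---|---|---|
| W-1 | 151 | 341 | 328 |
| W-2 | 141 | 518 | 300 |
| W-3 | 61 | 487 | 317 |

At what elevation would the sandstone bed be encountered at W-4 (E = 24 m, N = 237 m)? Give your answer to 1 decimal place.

Let the plane be z = a·E + b·N + c.
W-2−W-1: −10a + 177b = −28;  W-3−W-1: −90a + 146b = −11.
Solving gives a = −0.14796, b = −0.16655.
Then c = 328 − a·151 − b·341 = 407.14.
At (24, 237): z = −3.6 − 39.5 + 407.14 = 364.1 m.

364.1 m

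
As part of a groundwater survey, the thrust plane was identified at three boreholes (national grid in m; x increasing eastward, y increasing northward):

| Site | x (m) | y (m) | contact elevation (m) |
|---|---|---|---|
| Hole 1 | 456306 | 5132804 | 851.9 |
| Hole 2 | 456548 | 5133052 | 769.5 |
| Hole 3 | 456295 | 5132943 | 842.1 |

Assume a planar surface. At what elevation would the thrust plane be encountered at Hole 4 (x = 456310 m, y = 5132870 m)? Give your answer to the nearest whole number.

Let the plane be z = a·x + b·y + c.
Hole 2−Hole 1: 242a + 248b = −82.4;  Hole 3−Hole 1: −11a + 139b = −9.8.
Solving gives a = −0.24812187, b = −0.09013914.
Then c = 851.9 − a·456306 − b·5132804 = 576737.94.
At (456310, 5132870): z = −113220.5 − 462672.5 + 576737.94 = 845.0 m.

845 m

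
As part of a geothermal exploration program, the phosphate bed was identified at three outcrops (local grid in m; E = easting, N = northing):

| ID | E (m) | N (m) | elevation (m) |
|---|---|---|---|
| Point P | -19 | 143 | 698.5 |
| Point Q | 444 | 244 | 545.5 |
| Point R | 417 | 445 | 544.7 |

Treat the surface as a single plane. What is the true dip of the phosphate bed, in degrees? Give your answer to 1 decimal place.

Two edge vectors: Point P→Point Q = (463, 101, -153), Point P→Point R = (436, 302, -153.8).
Normal n = (Point P→Point Q) × (Point P→Point R) = (30672.2, 4501.4, 95790).
So ∂z/∂E = −n_x/n_z = −0.32020 and ∂z/∂N = −n_y/n_z = −0.04699.
Gradient magnitude |∇z| = √(a² + b²) = √(0.10253 + 0.00221) = 0.32363.
True dip = arctan(0.32363) = 17.9°, dipping toward E (azimuth ≈ 082°).

17.9°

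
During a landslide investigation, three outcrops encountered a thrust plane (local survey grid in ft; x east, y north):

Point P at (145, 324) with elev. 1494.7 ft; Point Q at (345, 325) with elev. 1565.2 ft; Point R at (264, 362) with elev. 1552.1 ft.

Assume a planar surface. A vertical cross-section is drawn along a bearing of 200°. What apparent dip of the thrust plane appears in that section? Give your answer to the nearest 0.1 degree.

26.9°

Two edge vectors: Point P→Point Q = (200, 1, 70.5), Point P→Point R = (119, 38, 57.4).
Normal n = (Point P→Point Q) × (Point P→Point R) = (-2621.6, -3090.5, 7481).
So ∂z/∂x = −n_x/n_z = 0.35043 and ∂z/∂y = −n_y/n_z = 0.41311.
Unit vector along 200° is (sin 200°, cos 200°) = (-0.3420, -0.9397).
Slope in that direction = a·(-0.3420) + b·(-0.9397) = −0.50806.
Apparent dip = arctan|0.50806| = 26.9° (true dip is 28.4°, so apparent ≤ true as expected).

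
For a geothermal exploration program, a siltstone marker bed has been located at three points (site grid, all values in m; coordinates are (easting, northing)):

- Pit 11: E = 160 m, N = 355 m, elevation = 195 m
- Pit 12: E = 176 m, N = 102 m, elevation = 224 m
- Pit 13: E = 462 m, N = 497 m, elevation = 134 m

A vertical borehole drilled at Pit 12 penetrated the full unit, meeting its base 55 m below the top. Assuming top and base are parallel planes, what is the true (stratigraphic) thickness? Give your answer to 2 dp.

Let the plane be z = a·E + b·N + c.
Pit 12−Pit 11: 16a − 253b = 29;  Pit 13−Pit 11: 302a + 142b = −61.
Solving gives a = −0.14381, b = −0.12372.
|∇z| = √(a²+b²) = 0.18971, so dip δ = arctan(0.18971) = 10.74°.
True thickness = vertical thickness × cos δ = 55 × cos 10.74° = 54.04 m.

54.04 m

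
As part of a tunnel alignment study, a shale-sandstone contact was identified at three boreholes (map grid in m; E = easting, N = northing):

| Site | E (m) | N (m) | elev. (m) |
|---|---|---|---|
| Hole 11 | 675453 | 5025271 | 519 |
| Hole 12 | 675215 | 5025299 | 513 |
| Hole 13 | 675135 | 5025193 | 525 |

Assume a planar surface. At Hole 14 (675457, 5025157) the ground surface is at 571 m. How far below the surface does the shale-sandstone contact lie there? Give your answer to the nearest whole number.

Let the plane be z = a·E + b·N + c.
Hole 12−Hole 11: −238a + 28b = −6;  Hole 13−Hole 11: −318a − 78b = 6.
Solving gives a = 0.01092180, b = −0.12145042.
Then c = 519 − a·675453 − b·5025271 = 603463.09.
At (675457, 5025157): z_contact = 7377.2 − 610307.4 + 603463.09 = 532.9 m.
Depth below ground = 571 − 532.9 = 38 m.

38 m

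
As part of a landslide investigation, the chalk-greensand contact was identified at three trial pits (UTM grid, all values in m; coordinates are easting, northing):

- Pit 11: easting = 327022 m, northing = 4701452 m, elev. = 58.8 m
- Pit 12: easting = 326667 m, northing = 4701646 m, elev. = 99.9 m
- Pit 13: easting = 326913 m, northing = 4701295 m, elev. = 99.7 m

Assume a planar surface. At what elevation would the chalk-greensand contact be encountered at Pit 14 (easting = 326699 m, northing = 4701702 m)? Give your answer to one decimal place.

Two edge vectors: Pit 11→Pit 12 = (-355, 194, 41.1), Pit 11→Pit 13 = (-109, -157, 40.9).
Normal n = (Pit 11→Pit 12) × (Pit 11→Pit 13) = (14387.3, 10039.6, 76881).
So ∂z/∂easting = −n_x/n_z = −0.187137264 and ∂z/∂northing = −n_y/n_z = −0.130586231.
Intercept c from Pit 11: 58.8 + 61198.00 + 613944.90 = 675201.70.
At (326699, 4701702): z = −61137.6 − 613977.5 + 675201.70 = 86.6 m.

86.6 m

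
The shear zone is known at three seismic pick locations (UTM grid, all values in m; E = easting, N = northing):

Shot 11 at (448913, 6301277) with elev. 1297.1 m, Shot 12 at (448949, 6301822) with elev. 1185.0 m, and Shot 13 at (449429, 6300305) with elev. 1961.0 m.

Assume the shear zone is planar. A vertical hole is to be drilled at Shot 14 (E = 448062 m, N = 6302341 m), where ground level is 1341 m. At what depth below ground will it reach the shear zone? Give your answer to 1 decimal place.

Let the plane be z = a·E + b·N + c.
Shot 12−Shot 11: 36a + 545b = −112.1;  Shot 13−Shot 11: 516a − 972b = 663.9.
Solving gives a = 0.799666996, b = −0.258510113.
Then c = 1297.1 − a·448913 − b·6301277 = 1271260.02.
At (448062, 6302341): z_contact = 358300.39 − 1629218.89 + 1271260.02 = 341.53 m.
Depth below ground = 1341 − 341.53 = 999.5 m.

999.5 m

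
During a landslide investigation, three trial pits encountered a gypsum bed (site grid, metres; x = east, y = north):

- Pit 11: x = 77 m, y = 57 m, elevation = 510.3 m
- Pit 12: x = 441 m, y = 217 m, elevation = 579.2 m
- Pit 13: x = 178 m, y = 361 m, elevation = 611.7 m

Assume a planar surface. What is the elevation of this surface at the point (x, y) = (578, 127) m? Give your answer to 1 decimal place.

557.5 m

Two edge vectors: Pit 11→Pit 12 = (364, 160, 68.9), Pit 11→Pit 13 = (101, 304, 101.4).
Normal n = (Pit 11→Pit 12) × (Pit 11→Pit 13) = (-4721.6, -29950.7, 94496).
So ∂z/∂x = −n_x/n_z = 0.04997 and ∂z/∂y = −n_y/n_z = 0.31695.
Intercept c from Pit 11: 510.3 − 3.85 − 18.07 = 488.39.
At (578, 127): z = 28.9 + 40.3 + 488.39 = 557.5 m.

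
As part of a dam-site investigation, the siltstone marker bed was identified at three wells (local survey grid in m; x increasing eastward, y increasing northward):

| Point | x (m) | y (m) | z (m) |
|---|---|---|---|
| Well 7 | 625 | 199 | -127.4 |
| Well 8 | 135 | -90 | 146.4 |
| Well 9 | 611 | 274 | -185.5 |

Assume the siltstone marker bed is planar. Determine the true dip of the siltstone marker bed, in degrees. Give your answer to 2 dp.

Let the plane be z = a·x + b·y + c.
Well 8−Well 7: −490a − 289b = 273.8;  Well 9−Well 7: −14a + 75b = −58.1.
Solving gives a = −0.09178, b = −0.79180.
Gradient magnitude |∇z| = √(a² + b²) = √(0.00842 + 0.62694) = 0.79710.
True dip = arctan(0.79710) = 38.56°, dipping toward N (azimuth ≈ 007°).

38.56°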